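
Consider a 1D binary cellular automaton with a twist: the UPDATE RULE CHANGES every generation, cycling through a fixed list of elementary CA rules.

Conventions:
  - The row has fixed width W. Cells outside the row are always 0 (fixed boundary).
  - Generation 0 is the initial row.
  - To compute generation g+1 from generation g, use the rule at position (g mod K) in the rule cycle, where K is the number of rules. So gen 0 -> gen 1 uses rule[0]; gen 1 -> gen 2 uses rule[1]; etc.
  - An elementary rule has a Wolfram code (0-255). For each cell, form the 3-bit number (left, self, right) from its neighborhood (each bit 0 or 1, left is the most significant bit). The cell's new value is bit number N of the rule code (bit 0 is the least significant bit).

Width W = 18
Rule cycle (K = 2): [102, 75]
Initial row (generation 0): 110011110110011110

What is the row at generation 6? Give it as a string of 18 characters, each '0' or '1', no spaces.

Gen 0: 110011110110011110
Gen 1 (rule 102): 010100011010100010
Gen 2 (rule 75): 100001111000001100
Gen 3 (rule 102): 100010001000010100
Gen 4 (rule 75): 001100110011100001
Gen 5 (rule 102): 010101010100100011
Gen 6 (rule 75): 100000000001001111

Answer: 100000000001001111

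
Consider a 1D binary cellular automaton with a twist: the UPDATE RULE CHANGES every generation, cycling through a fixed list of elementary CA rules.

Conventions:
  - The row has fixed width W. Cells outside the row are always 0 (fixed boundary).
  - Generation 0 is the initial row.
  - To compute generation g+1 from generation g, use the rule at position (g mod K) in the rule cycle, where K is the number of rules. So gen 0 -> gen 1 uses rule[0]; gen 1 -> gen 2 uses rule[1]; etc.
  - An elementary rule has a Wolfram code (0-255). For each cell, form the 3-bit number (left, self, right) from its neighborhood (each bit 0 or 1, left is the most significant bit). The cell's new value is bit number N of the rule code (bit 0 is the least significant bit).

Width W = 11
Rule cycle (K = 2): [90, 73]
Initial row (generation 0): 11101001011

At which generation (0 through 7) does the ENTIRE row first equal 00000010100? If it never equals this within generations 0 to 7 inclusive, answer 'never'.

Answer: 7

Derivation:
Gen 0: 11101001011
Gen 1 (rule 90): 10100110011
Gen 2 (rule 73): 00000110011
Gen 3 (rule 90): 00001111111
Gen 4 (rule 73): 11101000001
Gen 5 (rule 90): 10100100010
Gen 6 (rule 73): 00000001000
Gen 7 (rule 90): 00000010100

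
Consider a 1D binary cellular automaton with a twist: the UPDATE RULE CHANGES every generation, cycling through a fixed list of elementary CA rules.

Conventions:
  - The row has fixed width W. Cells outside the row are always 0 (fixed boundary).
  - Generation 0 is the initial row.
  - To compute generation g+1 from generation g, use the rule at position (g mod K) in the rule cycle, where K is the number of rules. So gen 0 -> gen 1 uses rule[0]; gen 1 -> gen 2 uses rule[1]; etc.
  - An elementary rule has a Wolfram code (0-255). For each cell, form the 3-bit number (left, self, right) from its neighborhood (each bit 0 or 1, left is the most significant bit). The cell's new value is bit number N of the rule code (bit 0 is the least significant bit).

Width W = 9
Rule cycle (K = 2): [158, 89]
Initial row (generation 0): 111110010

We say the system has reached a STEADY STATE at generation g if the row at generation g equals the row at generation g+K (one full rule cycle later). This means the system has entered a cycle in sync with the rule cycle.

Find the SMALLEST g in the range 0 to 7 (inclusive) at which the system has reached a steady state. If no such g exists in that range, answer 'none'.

Gen 0: 111110010
Gen 1 (rule 158): 111101111
Gen 2 (rule 89): 100101001
Gen 3 (rule 158): 111101111
Gen 4 (rule 89): 100101001
Gen 5 (rule 158): 111101111
Gen 6 (rule 89): 100101001
Gen 7 (rule 158): 111101111
Gen 8 (rule 89): 100101001
Gen 9 (rule 158): 111101111

Answer: 1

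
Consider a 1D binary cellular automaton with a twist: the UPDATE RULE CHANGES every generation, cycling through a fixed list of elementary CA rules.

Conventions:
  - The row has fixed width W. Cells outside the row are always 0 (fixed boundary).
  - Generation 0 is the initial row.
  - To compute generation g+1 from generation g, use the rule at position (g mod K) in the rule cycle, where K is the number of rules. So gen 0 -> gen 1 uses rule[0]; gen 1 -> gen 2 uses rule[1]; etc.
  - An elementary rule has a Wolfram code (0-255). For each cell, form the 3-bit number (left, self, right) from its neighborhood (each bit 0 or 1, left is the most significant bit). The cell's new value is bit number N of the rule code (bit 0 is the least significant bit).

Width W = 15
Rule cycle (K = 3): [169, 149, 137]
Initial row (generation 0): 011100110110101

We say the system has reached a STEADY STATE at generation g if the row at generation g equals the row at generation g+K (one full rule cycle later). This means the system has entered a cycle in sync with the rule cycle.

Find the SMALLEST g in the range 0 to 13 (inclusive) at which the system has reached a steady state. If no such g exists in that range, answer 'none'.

Gen 0: 011100110110101
Gen 1 (rule 169): 011000101101010
Gen 2 (rule 149): 000110100001011
Gen 3 (rule 137): 110100001100010
Gen 4 (rule 169): 101001101001000
Gen 5 (rule 149): 101100001101111
Gen 6 (rule 137): 001001101001110
Gen 7 (rule 169): 100001010001100
Gen 8 (rule 149): 111101011100011
Gen 9 (rule 137): 111000011001010
Gen 10 (rule 169): 110011010000100
Gen 11 (rule 149): 001000011110111
Gen 12 (rule 137): 100011011100110
Gen 13 (rule 169): 001010111000100
Gen 14 (rule 149): 101010010110111
Gen 15 (rule 137): 000000000100110
Gen 16 (rule 169): 111111110000100

Answer: none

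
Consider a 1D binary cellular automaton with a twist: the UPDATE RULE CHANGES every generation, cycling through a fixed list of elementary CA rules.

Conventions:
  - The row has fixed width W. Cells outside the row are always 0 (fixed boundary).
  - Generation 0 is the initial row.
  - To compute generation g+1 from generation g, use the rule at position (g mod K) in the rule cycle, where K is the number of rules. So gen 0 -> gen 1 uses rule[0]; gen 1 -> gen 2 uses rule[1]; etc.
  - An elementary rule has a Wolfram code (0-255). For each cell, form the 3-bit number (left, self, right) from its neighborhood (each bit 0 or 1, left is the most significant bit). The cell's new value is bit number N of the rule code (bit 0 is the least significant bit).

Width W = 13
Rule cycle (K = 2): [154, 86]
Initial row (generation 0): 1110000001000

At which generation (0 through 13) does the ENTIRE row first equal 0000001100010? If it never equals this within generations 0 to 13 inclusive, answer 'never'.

Gen 0: 1110000001000
Gen 1 (rule 154): 1101000010100
Gen 2 (rule 86): 0101100110110
Gen 3 (rule 154): 1001011100101
Gen 4 (rule 86): 1111000111101
Gen 5 (rule 154): 1110101111000
Gen 6 (rule 86): 0010100001100
Gen 7 (rule 154): 0100010011010
Gen 8 (rule 86): 1110111101011
Gen 9 (rule 154): 1100111000010
Gen 10 (rule 86): 0111001100111
Gen 11 (rule 154): 1110111011110
Gen 12 (rule 86): 0010001000011
Gen 13 (rule 154): 0101010100110

Answer: never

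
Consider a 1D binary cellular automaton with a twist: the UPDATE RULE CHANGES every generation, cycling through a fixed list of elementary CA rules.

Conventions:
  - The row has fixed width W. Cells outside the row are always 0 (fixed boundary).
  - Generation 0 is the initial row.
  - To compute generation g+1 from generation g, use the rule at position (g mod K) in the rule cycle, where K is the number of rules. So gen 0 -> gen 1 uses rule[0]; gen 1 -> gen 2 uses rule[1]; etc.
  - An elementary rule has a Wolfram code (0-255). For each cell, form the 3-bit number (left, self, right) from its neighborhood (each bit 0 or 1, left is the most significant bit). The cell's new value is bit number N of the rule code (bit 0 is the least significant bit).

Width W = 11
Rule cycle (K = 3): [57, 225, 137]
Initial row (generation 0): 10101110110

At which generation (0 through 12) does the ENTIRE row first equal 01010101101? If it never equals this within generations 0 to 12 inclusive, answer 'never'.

Gen 0: 10101110110
Gen 1 (rule 57): 01011001101
Gen 2 (rule 225): 00101000110
Gen 3 (rule 137): 10000010100
Gen 4 (rule 57): 01111001011
Gen 5 (rule 225): 00111000101
Gen 6 (rule 137): 10110010000
Gen 7 (rule 57): 01101001111
Gen 8 (rule 225): 00110000111
Gen 9 (rule 137): 10100110110
Gen 10 (rule 57): 01010101101
Gen 11 (rule 225): 00101010110
Gen 12 (rule 137): 10000000100

Answer: 10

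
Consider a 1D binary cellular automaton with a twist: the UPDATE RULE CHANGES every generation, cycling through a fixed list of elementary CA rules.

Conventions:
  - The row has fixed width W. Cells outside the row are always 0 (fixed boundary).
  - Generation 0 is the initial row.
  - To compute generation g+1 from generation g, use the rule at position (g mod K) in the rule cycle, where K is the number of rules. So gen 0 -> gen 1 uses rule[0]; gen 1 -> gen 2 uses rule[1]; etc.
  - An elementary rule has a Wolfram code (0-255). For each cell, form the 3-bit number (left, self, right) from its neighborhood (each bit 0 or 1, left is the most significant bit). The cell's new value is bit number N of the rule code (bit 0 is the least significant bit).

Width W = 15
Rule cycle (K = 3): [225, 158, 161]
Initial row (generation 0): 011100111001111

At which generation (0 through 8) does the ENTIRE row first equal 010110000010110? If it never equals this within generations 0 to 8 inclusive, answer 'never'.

Gen 0: 011100111001111
Gen 1 (rule 225): 001100011000111
Gen 2 (rule 158): 011010110101110
Gen 3 (rule 161): 000101001010100
Gen 4 (rule 225): 110010000101001
Gen 5 (rule 158): 101111001101111
Gen 6 (rule 161): 010110000010110
Gen 7 (rule 225): 001010111001010
Gen 8 (rule 158): 011010110111011

Answer: 6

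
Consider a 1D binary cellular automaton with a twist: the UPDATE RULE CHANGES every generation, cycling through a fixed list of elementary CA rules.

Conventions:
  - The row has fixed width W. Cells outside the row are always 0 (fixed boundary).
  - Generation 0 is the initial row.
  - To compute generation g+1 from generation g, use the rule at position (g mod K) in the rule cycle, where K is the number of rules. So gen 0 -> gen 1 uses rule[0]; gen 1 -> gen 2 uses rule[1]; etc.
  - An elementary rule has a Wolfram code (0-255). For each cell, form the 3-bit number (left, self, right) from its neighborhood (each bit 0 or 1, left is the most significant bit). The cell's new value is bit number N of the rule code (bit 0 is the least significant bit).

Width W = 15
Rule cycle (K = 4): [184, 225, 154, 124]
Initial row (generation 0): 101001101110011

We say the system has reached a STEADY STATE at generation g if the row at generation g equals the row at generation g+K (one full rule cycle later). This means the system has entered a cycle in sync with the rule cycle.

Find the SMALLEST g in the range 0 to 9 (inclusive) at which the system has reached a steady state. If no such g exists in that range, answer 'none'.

Answer: 8

Derivation:
Gen 0: 101001101110011
Gen 1 (rule 184): 010101011101010
Gen 2 (rule 225): 001010101110100
Gen 3 (rule 154): 010000001100010
Gen 4 (rule 124): 011000001110011
Gen 5 (rule 184): 010100001101010
Gen 6 (rule 225): 001001100110100
Gen 7 (rule 154): 010111011100010
Gen 8 (rule 124): 011101110110011
Gen 9 (rule 184): 011011101101010
Gen 10 (rule 225): 001101110110100
Gen 11 (rule 154): 011001100100010
Gen 12 (rule 124): 011101110110011
Gen 13 (rule 184): 011011101101010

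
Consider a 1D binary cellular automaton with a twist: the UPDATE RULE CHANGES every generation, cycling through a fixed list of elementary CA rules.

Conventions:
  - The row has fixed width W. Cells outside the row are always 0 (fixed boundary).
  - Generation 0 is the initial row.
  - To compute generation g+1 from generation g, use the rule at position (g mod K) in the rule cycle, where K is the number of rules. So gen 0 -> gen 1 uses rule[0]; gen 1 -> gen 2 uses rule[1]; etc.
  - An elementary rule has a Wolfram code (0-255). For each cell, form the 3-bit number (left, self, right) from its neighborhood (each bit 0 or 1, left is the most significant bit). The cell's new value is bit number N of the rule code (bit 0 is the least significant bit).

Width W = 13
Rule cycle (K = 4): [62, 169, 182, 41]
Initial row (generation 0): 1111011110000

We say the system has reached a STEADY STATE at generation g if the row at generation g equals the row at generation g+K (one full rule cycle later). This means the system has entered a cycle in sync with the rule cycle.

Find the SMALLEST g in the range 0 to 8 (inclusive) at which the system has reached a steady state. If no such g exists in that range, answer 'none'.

Answer: none

Derivation:
Gen 0: 1111011110000
Gen 1 (rule 62): 1000110001000
Gen 2 (rule 169): 0010100100011
Gen 3 (rule 182): 0111111110100
Gen 4 (rule 41): 0100000001001
Gen 5 (rule 62): 1110000011111
Gen 6 (rule 169): 1100111011110
Gen 7 (rule 182): 0011010101101
Gen 8 (rule 41): 1010101011010
Gen 9 (rule 62): 1111111110111
Gen 10 (rule 169): 1111111101110
Gen 11 (rule 182): 0111111010101
Gen 12 (rule 41): 0100000101010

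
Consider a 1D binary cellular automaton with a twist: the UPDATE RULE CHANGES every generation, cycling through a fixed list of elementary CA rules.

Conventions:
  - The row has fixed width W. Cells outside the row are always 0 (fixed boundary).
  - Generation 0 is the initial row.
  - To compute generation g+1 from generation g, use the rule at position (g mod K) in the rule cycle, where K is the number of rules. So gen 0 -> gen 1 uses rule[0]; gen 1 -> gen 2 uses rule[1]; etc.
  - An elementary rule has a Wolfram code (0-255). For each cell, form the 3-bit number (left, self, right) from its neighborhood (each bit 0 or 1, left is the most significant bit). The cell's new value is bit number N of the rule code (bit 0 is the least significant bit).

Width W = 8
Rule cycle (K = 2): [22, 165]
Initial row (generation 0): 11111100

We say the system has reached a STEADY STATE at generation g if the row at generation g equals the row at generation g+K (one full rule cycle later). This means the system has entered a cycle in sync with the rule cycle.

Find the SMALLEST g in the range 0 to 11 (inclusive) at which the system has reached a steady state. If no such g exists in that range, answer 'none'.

Gen 0: 11111100
Gen 1 (rule 22): 00000010
Gen 2 (rule 165): 11111010
Gen 3 (rule 22): 00000011
Gen 4 (rule 165): 11111000
Gen 5 (rule 22): 00000100
Gen 6 (rule 165): 11110101
Gen 7 (rule 22): 00000101
Gen 8 (rule 165): 11110111
Gen 9 (rule 22): 00000000
Gen 10 (rule 165): 11111111
Gen 11 (rule 22): 00000000
Gen 12 (rule 165): 11111111
Gen 13 (rule 22): 00000000

Answer: 9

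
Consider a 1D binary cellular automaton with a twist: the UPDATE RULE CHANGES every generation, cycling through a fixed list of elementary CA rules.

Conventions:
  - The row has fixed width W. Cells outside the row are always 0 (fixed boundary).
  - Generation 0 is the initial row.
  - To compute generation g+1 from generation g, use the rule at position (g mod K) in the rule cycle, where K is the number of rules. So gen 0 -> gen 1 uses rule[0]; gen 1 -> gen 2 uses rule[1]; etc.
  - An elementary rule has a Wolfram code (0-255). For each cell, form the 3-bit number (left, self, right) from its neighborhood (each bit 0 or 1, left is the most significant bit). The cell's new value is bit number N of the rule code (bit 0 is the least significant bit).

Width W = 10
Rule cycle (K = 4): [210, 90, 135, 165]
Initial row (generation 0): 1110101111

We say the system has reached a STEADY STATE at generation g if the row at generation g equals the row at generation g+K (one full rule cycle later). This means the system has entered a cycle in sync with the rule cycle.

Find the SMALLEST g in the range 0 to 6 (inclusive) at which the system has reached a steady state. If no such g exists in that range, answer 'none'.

Answer: none

Derivation:
Gen 0: 1110101111
Gen 1 (rule 210): 0110000111
Gen 2 (rule 90): 1111001101
Gen 3 (rule 135): 0110010001
Gen 4 (rule 165): 0000010101
Gen 5 (rule 210): 0000100000
Gen 6 (rule 90): 0001010000
Gen 7 (rule 135): 1111010111
Gen 8 (rule 165): 0110111010
Gen 9 (rule 210): 1010011001
Gen 10 (rule 90): 0001111110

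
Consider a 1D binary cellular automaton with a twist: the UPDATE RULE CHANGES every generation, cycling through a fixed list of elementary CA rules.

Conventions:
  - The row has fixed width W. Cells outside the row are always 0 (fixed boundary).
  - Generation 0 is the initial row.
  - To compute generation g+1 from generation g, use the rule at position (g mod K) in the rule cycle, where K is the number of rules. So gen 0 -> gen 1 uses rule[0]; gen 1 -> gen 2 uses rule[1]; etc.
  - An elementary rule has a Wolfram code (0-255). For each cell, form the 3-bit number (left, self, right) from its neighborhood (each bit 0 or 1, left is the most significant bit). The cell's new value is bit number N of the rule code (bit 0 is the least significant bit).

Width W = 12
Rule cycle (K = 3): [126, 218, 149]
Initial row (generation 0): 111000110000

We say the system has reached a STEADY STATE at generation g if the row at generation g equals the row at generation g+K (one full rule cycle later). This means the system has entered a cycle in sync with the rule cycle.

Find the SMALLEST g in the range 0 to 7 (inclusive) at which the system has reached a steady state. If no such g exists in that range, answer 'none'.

Gen 0: 111000110000
Gen 1 (rule 126): 101101111000
Gen 2 (rule 218): 001101111100
Gen 3 (rule 149): 100000111011
Gen 4 (rule 126): 110001101111
Gen 5 (rule 218): 111011101111
Gen 6 (rule 149): 010001000110
Gen 7 (rule 126): 111011101111
Gen 8 (rule 218): 111011101111
Gen 9 (rule 149): 010001000110
Gen 10 (rule 126): 111011101111

Answer: 5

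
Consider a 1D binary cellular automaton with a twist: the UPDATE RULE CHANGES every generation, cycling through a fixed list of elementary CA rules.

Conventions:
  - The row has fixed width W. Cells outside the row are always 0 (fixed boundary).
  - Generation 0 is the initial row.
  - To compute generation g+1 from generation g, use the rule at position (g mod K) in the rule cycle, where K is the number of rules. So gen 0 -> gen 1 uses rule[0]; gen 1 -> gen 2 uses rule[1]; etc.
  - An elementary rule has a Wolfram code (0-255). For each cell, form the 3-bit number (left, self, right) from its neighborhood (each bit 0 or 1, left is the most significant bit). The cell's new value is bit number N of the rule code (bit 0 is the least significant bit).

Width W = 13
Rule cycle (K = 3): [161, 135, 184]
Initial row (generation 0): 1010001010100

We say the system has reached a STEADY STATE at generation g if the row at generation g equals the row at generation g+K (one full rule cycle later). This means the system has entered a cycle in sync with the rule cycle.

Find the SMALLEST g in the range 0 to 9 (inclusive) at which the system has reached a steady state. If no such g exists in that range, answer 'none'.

Answer: 2

Derivation:
Gen 0: 1010001010100
Gen 1 (rule 161): 0100100101001
Gen 2 (rule 135): 1101101101011
Gen 3 (rule 184): 1011011010110
Gen 4 (rule 161): 0100100101000
Gen 5 (rule 135): 1101101101011
Gen 6 (rule 184): 1011011010110
Gen 7 (rule 161): 0100100101000
Gen 8 (rule 135): 1101101101011
Gen 9 (rule 184): 1011011010110
Gen 10 (rule 161): 0100100101000
Gen 11 (rule 135): 1101101101011
Gen 12 (rule 184): 1011011010110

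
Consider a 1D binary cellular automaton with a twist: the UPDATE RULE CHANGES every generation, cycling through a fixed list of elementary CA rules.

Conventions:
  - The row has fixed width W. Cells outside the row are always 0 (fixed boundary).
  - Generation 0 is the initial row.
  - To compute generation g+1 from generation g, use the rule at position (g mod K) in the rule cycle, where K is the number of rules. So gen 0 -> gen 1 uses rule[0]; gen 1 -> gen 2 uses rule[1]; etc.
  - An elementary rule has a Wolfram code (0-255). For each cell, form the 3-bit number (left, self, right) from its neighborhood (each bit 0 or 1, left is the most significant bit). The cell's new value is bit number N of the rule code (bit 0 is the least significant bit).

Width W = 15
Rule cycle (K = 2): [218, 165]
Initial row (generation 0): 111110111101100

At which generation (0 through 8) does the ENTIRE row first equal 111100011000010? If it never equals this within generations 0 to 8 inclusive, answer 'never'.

Answer: 3

Derivation:
Gen 0: 111110111101100
Gen 1 (rule 218): 111110111101110
Gen 2 (rule 165): 011101011010100
Gen 3 (rule 218): 111100011000010
Gen 4 (rule 165): 011001000011010
Gen 5 (rule 218): 111110100111001
Gen 6 (rule 165): 011101100010001
Gen 7 (rule 218): 111101110101010
Gen 8 (rule 165): 011010101111110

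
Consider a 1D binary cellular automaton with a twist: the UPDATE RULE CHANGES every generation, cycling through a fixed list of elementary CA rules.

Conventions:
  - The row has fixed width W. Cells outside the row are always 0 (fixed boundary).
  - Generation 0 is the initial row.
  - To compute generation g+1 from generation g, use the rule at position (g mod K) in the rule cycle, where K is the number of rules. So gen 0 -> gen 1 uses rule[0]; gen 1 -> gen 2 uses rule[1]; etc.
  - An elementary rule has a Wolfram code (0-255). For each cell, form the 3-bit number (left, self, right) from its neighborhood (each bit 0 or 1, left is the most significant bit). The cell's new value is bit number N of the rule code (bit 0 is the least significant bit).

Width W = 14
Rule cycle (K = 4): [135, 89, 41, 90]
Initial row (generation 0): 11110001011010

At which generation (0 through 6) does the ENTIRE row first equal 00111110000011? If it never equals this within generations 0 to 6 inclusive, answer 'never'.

Answer: never

Derivation:
Gen 0: 11110001011010
Gen 1 (rule 135): 01100111000010
Gen 2 (rule 89): 01110101111001
Gen 3 (rule 41): 01001011000000
Gen 4 (rule 90): 10110011100000
Gen 5 (rule 135): 10000101001111
Gen 6 (rule 89): 01110000101001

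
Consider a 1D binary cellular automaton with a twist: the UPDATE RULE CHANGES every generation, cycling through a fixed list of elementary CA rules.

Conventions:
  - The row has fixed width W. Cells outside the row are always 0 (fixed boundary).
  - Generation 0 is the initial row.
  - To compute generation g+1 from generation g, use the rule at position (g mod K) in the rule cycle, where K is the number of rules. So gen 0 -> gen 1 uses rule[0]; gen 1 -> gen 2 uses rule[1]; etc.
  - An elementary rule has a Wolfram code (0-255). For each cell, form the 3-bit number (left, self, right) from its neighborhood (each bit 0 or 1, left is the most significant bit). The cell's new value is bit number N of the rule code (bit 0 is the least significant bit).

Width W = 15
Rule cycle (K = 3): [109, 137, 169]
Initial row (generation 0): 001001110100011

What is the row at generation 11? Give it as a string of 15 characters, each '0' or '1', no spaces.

Gen 0: 001001110100011
Gen 1 (rule 109): 101001011101011
Gen 2 (rule 137): 000000011000010
Gen 3 (rule 169): 111111010011000
Gen 4 (rule 109): 100001110011011
Gen 5 (rule 137): 001101100010010
Gen 6 (rule 169): 101011001000000
Gen 7 (rule 109): 111111001011111
Gen 8 (rule 137): 111110000011110
Gen 9 (rule 169): 111100111011100
Gen 10 (rule 109): 100100101110101
Gen 11 (rule 137): 000000001100000

Answer: 000000001100000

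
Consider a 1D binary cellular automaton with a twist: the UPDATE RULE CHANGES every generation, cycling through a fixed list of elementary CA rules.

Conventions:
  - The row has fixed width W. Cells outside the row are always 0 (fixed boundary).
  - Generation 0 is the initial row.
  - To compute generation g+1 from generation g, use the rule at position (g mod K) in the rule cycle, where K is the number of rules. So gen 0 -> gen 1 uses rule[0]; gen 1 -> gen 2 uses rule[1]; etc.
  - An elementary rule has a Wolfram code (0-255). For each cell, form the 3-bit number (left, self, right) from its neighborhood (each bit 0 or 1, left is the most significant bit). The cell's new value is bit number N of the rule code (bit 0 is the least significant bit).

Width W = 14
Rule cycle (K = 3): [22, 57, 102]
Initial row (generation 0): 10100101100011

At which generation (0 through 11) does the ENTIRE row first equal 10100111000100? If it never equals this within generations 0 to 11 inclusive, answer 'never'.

Gen 0: 10100101100011
Gen 1 (rule 22): 10111100010100
Gen 2 (rule 57): 01100011001011
Gen 3 (rule 102): 10100101011101
Gen 4 (rule 22): 10111101000001
Gen 5 (rule 57): 01100010111100
Gen 6 (rule 102): 10100111000100
Gen 7 (rule 22): 10111000101110
Gen 8 (rule 57): 01100110011001
Gen 9 (rule 102): 10101010101011
Gen 10 (rule 22): 10101010101000
Gen 11 (rule 57): 01010101010111

Answer: 6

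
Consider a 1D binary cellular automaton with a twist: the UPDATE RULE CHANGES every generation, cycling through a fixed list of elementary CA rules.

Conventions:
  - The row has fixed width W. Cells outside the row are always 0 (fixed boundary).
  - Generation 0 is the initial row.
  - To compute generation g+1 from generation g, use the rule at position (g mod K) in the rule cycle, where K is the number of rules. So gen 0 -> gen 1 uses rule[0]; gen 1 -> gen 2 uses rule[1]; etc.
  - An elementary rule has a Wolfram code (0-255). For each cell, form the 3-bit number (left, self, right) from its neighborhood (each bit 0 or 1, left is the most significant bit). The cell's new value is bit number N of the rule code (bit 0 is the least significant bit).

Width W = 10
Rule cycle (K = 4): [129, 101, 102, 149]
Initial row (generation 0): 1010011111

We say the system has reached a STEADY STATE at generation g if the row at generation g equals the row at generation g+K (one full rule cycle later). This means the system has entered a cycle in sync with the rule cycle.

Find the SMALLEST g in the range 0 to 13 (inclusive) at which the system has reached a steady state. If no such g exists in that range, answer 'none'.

Gen 0: 1010011111
Gen 1 (rule 129): 0000001110
Gen 2 (rule 101): 1111100010
Gen 3 (rule 102): 0000100110
Gen 4 (rule 149): 1110110001
Gen 5 (rule 129): 0100000100
Gen 6 (rule 101): 0101110101
Gen 7 (rule 102): 1110011111
Gen 8 (rule 149): 0101001110
Gen 9 (rule 129): 0000000100
Gen 10 (rule 101): 1111110101
Gen 11 (rule 102): 0000011111
Gen 12 (rule 149): 1111001110
Gen 13 (rule 129): 0110000100
Gen 14 (rule 101): 0010110101
Gen 15 (rule 102): 0111011111
Gen 16 (rule 149): 0010001110
Gen 17 (rule 129): 1000100100

Answer: none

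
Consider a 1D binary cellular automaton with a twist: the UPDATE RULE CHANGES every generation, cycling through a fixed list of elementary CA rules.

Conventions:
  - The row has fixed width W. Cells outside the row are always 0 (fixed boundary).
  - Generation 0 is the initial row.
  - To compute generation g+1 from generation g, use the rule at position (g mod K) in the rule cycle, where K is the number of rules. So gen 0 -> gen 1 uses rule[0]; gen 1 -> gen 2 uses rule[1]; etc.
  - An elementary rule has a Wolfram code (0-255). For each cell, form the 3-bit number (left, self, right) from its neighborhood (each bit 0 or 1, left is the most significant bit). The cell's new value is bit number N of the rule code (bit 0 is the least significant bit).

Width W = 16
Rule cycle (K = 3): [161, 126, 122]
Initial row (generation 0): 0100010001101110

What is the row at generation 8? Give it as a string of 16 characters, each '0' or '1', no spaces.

Answer: 0001100000011000

Derivation:
Gen 0: 0100010001101110
Gen 1 (rule 161): 0001000100010100
Gen 2 (rule 126): 0011101110111110
Gen 3 (rule 122): 0110111011100011
Gen 4 (rule 161): 0001010101001000
Gen 5 (rule 126): 0011111111111100
Gen 6 (rule 122): 0110000000000110
Gen 7 (rule 161): 0000111111110000
Gen 8 (rule 126): 0001100000011000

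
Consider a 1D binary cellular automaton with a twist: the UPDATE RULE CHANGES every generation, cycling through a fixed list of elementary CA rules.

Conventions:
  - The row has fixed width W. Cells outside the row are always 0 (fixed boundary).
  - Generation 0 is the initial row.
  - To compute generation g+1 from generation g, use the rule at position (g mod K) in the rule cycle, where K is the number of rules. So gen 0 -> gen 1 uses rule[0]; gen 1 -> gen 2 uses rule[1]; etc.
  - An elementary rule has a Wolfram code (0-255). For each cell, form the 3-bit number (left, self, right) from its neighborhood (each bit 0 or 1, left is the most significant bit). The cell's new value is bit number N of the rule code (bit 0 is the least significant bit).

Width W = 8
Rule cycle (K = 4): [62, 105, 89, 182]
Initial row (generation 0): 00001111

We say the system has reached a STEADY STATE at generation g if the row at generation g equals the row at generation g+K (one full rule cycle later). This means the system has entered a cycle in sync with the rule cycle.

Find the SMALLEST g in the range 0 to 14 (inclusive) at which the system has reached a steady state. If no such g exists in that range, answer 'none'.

Gen 0: 00001111
Gen 1 (rule 62): 00011000
Gen 2 (rule 105): 11011011
Gen 3 (rule 89): 11011011
Gen 4 (rule 182): 00100100
Gen 5 (rule 62): 01111110
Gen 6 (rule 105): 01000010
Gen 7 (rule 89): 00111001
Gen 8 (rule 182): 01010111
Gen 9 (rule 62): 11111100
Gen 10 (rule 105): 10000101
Gen 11 (rule 89): 01110000
Gen 12 (rule 182): 10101000
Gen 13 (rule 62): 11111100
Gen 14 (rule 105): 10000101
Gen 15 (rule 89): 01110000
Gen 16 (rule 182): 10101000
Gen 17 (rule 62): 11111100
Gen 18 (rule 105): 10000101

Answer: 9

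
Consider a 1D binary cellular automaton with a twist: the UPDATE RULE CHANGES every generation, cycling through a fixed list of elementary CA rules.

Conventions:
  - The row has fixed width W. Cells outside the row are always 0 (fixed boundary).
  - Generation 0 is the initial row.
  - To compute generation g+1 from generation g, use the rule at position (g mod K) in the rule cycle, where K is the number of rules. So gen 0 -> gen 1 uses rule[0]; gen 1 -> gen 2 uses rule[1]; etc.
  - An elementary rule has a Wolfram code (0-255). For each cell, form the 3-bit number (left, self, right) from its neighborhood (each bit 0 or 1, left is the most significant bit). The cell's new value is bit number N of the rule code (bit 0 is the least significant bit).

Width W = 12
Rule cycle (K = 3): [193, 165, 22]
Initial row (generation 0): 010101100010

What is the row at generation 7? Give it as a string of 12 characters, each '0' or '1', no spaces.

Answer: 001111111100

Derivation:
Gen 0: 010101100010
Gen 1 (rule 193): 000000101000
Gen 2 (rule 165): 111110111011
Gen 3 (rule 22): 000000000000
Gen 4 (rule 193): 111111111111
Gen 5 (rule 165): 011111111110
Gen 6 (rule 22): 100000000001
Gen 7 (rule 193): 001111111100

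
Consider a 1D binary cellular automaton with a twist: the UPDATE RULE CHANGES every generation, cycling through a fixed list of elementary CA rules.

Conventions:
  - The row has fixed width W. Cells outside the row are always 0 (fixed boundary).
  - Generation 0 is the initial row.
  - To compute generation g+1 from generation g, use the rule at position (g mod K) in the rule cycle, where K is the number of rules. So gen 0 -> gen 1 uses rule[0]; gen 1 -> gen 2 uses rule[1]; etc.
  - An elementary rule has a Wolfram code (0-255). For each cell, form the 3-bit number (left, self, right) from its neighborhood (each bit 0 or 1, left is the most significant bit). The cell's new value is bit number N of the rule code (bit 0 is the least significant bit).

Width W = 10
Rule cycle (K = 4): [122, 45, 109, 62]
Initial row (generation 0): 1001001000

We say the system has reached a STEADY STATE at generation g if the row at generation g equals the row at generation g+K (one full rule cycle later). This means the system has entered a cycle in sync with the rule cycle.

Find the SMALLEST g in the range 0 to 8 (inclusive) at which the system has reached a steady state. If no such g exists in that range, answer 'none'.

Gen 0: 1001001000
Gen 1 (rule 122): 0110110100
Gen 2 (rule 45): 0101101101
Gen 3 (rule 109): 0111111111
Gen 4 (rule 62): 1100000000
Gen 5 (rule 122): 1110000000
Gen 6 (rule 45): 1000111111
Gen 7 (rule 109): 1010100001
Gen 8 (rule 62): 1111110011
Gen 9 (rule 122): 1000011111
Gen 10 (rule 45): 1011010000
Gen 11 (rule 109): 1111110111
Gen 12 (rule 62): 1000001100

Answer: none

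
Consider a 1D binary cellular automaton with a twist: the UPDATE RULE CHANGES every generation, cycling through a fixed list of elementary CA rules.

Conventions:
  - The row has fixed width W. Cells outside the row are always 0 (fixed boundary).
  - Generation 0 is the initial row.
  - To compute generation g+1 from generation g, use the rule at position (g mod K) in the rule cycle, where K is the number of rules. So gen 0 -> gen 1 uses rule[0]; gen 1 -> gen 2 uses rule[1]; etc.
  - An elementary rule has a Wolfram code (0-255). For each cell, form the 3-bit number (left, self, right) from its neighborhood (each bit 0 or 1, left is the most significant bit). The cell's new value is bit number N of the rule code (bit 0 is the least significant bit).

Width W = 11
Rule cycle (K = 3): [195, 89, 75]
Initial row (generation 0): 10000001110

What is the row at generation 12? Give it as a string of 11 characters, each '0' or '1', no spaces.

Gen 0: 10000001110
Gen 1 (rule 195): 00111110110
Gen 2 (rule 89): 10100010111
Gen 3 (rule 75): 00001100101
Gen 4 (rule 195): 11110101000
Gen 5 (rule 89): 10010000111
Gen 6 (rule 75): 00100111101
Gen 7 (rule 195): 11001011100
Gen 8 (rule 89): 11100010111
Gen 9 (rule 75): 10101100101
Gen 10 (rule 195): 00000101000
Gen 11 (rule 89): 11110000111
Gen 12 (rule 75): 10010111101

Answer: 10010111101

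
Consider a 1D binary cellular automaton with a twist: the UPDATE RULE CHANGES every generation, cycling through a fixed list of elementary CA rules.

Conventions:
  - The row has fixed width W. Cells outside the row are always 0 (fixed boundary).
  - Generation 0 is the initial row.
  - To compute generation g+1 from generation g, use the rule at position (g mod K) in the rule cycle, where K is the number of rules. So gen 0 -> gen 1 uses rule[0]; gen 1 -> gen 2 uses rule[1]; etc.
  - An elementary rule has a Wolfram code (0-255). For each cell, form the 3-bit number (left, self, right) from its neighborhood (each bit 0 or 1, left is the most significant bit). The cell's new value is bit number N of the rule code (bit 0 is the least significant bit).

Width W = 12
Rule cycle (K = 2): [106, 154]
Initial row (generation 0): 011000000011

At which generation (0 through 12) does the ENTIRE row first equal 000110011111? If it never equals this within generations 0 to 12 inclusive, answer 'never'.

Answer: never

Derivation:
Gen 0: 011000000011
Gen 1 (rule 106): 111000000111
Gen 2 (rule 154): 110100001110
Gen 3 (rule 106): 111000011010
Gen 4 (rule 154): 110100110001
Gen 5 (rule 106): 111001110010
Gen 6 (rule 154): 110111101101
Gen 7 (rule 106): 111100111110
Gen 8 (rule 154): 111011111101
Gen 9 (rule 106): 101110000110
Gen 10 (rule 154): 001101001101
Gen 11 (rule 106): 011110011110
Gen 12 (rule 154): 111101111101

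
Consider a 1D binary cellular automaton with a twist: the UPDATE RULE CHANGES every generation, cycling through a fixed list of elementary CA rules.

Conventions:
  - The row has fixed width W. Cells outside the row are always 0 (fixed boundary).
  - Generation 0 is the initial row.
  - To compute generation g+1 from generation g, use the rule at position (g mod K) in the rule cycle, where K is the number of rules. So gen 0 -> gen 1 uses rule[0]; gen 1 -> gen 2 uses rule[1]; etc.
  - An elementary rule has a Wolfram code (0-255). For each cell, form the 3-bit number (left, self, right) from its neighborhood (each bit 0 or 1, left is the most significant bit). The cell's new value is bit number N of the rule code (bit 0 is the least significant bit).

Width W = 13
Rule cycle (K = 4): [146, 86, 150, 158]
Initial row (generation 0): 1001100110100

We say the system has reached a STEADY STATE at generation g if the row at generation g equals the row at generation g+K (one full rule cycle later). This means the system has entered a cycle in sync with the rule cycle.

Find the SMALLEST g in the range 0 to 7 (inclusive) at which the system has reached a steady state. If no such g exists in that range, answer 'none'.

Answer: 4

Derivation:
Gen 0: 1001100110100
Gen 1 (rule 146): 0110011000010
Gen 2 (rule 86): 1011101100111
Gen 3 (rule 150): 1001000011010
Gen 4 (rule 158): 1111100110011
Gen 5 (rule 146): 0111011001100
Gen 6 (rule 86): 1001001110110
Gen 7 (rule 150): 1111110100001
Gen 8 (rule 158): 1111100110011
Gen 9 (rule 146): 0111011001100
Gen 10 (rule 86): 1001001110110
Gen 11 (rule 150): 1111110100001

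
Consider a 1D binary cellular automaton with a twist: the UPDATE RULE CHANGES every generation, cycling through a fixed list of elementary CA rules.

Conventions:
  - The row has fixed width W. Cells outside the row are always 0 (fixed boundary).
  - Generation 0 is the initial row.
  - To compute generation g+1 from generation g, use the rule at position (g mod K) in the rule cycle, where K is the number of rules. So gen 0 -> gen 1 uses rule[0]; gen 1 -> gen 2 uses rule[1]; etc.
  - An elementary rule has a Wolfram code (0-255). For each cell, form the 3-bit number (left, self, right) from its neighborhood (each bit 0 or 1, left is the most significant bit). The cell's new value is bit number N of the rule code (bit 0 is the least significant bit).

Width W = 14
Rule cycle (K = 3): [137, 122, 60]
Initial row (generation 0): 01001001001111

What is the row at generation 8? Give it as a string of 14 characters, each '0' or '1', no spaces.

Gen 0: 01001001001111
Gen 1 (rule 137): 00000000001110
Gen 2 (rule 122): 00000000011011
Gen 3 (rule 60): 00000000010110
Gen 4 (rule 137): 11111111000100
Gen 5 (rule 122): 10000001101010
Gen 6 (rule 60): 11000001011111
Gen 7 (rule 137): 10011100011110
Gen 8 (rule 122): 01110110110011

Answer: 01110110110011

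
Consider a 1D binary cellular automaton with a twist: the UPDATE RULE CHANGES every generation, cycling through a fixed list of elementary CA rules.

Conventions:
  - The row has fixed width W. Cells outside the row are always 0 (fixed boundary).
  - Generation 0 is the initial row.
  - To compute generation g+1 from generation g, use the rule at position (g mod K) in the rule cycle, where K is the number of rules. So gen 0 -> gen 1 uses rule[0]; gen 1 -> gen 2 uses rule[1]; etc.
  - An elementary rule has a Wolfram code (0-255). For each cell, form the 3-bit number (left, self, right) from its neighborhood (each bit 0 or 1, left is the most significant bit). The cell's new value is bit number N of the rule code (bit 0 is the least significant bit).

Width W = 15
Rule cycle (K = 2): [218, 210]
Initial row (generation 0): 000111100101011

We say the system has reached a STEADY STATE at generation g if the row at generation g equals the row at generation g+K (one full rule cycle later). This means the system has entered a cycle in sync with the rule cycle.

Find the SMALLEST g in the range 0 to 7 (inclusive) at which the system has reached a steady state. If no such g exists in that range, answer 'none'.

Answer: 7

Derivation:
Gen 0: 000111100101011
Gen 1 (rule 218): 001111111000011
Gen 2 (rule 210): 010111111100101
Gen 3 (rule 218): 100111111111000
Gen 4 (rule 210): 011011111111100
Gen 5 (rule 218): 111011111111110
Gen 6 (rule 210): 011001111111111
Gen 7 (rule 218): 111111111111111
Gen 8 (rule 210): 011111111111111
Gen 9 (rule 218): 111111111111111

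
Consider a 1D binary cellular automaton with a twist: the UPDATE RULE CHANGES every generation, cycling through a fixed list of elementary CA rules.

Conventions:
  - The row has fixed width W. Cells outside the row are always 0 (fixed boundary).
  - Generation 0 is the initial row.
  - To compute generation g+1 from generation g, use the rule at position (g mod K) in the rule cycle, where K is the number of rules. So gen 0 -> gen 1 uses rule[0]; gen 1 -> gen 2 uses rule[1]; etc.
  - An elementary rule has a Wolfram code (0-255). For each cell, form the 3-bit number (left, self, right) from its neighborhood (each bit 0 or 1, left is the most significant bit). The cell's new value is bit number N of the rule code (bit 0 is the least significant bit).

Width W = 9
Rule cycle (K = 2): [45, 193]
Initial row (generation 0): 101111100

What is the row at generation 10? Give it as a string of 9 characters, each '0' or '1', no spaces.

Gen 0: 101111100
Gen 1 (rule 45): 111000001
Gen 2 (rule 193): 011011100
Gen 3 (rule 45): 010110001
Gen 4 (rule 193): 000010100
Gen 5 (rule 45): 111011101
Gen 6 (rule 193): 011001100
Gen 7 (rule 45): 010001001
Gen 8 (rule 193): 000100000
Gen 9 (rule 45): 110101111
Gen 10 (rule 193): 010000111

Answer: 010000111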